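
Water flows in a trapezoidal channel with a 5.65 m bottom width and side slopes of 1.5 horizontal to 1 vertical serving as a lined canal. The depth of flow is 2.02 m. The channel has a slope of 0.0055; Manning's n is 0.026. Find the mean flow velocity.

V = 3.49 m/s

With bottom width b = 5.65 m and side slope z = 1.5: A = (b + zy)y = (5.65 + 1.5×2.02)×2.02 = 17.53 m²; P = b + 2y√(1+z²) = 5.65 + 2×2.02×1.803 = 12.93 m.
Hydraulic radius R = A/P = 17.53/12.93 = 1.356 m.
From Manning's equation, V = (1/n) R^(2/3) S^(1/2) = (1/0.026) × 1.356^(2/3) × 0.0055^(1/2) = 3.49 m/s.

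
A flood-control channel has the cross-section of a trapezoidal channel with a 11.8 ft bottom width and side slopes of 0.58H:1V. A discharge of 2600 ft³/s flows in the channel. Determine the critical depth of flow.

At critical depth, Q² T / (g A³) = 1, i.e. A³/T = Q²/g = 2600²/32.2 = 209900.
At y = 11.1 ft: A³/T = 336200 — high.
At y = 9.71 ft: A³/T = 210300 — ≈ 209900.

y_c = 9.71 ft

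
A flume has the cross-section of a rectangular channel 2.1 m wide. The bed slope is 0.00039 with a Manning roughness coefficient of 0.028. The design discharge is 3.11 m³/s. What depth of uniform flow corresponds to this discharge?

Manning's equation rearranged: A R^(2/3) = nQ / (1·√S) = 0.028 × 3.11 / (√0.00039) = 4.409.
Try y = 2.17 m: A R^(2/3) = 3.619 — low.
Try y = 3.05 m: A R^(2/3) = 5.432 — high.
Try y = 2.56 m: A R^(2/3) = 4.416 — close enough.

y_n = 2.56 m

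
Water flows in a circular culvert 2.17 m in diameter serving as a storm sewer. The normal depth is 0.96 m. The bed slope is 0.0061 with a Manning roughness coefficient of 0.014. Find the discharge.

For a circular section of diameter D = 2.17 m at depth y = 0.96 m, the central angle is θ = 2 arccos(1 − 2y/D) = 2.911 rad. Then A = (D²/8)(θ − sin θ) = 1.579 m² and P = Dθ/2 = 3.158 m.
Hydraulic radius R = A/P = 1.579/3.158 = 0.4998 m.
Manning's equation: Q = (1/n) A R^(2/3) S^(1/2) = (1/0.014) × 1.579 × 0.4998^(2/3) × 0.0061^(1/2) = 5.55 m³/s.

Q = 5.55 m³/s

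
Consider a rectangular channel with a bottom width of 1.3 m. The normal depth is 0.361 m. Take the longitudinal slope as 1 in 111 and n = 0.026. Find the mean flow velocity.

Flow area A = b·y = 1.3 × 0.361 = 0.4693 m². Wetted perimeter P = b + 2y = 1.3 + 2×0.361 = 2.022 m.
Hydraulic radius R = A/P = 0.4693/2.022 = 0.2321 m.
From Manning's equation, V = (1/n) R^(2/3) S^(1/2) = (1/0.026) × 0.2321^(2/3) × 0.009009^(1/2) = 1.38 m/s.

V = 1.38 m/s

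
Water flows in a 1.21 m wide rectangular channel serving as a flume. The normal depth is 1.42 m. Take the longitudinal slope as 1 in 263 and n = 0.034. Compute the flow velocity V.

V = 1.02 m/s

Flow area A = b·y = 1.21 × 1.42 = 1.718 m². Wetted perimeter P = b + 2y = 1.21 + 2×1.42 = 4.05 m.
Hydraulic radius R = A/P = 1.718/4.05 = 0.4242 m.
From Manning's equation, V = (1/n) R^(2/3) S^(1/2) = (1/0.034) × 0.4242^(2/3) × 0.003802^(1/2) = 1.02 m/s.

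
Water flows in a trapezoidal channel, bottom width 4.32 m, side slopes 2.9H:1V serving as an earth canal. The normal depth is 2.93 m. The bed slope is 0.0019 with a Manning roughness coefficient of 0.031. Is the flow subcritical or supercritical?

With bottom width b = 4.32 m and side slope z = 2.9: A = (b + zy)y = (4.32 + 2.9×2.93)×2.93 = 37.55 m²; P = b + 2y√(1+z²) = 4.32 + 2×2.93×3.068 = 22.3 m.
Hydraulic radius R = A/P = 37.55/22.3 = 1.684 m.
V = (1/n) R^(2/3) √S = (1/0.031) × 1.684^(2/3) × √0.0019 = 1.991 m/s. Hydraulic depth D_h = A/T = 37.55/21.31 = 1.762 m.
Froude number Fr = V/√(g·D_h) = 1.991/√(9.81×1.762) = 0.479, which is less than 1, so the flow is subcritical.

subcritical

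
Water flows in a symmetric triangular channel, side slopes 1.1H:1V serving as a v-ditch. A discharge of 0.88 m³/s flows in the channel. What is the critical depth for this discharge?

At critical depth, Q² T / (g A³) = 1, i.e. A³/T = Q²/g = 0.88²/9.81 = 0.07894.
Trying y = 0.721 m: A³/T = 0.1179 — over.
Trying y = 0.665 m: A³/T = 0.07868 — matches.

y_c = 0.665 m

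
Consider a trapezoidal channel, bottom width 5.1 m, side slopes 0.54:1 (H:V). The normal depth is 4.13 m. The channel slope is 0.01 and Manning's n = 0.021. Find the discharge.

Q = 236 m³/s

With bottom width b = 5.1 m and side slope z = 0.54: A = (b + zy)y = (5.1 + 0.54×4.13)×4.13 = 30.27 m²; P = b + 2y√(1+z²) = 5.1 + 2×4.13×1.136 = 14.49 m.
Hydraulic radius R = A/P = 30.27/14.49 = 2.09 m.
Manning's equation: Q = (1/n) A R^(2/3) S^(1/2) = (1/0.021) × 30.27 × 2.09^(2/3) × 0.01^(1/2) = 236 m³/s.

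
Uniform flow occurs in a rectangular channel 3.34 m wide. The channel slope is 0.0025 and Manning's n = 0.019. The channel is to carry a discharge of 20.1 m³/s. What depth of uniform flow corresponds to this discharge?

Manning's equation rearranged: A R^(2/3) = nQ / (1·√S) = 0.019 × 20.1 / (√0.0025) = 7.638.
At y = 2.65 m: A R^(2/3) = 8.995 — high.
At y = 1.95 m: A R^(2/3) = 6.069 — low.
At y = 2.33 m: A R^(2/3) = 7.64 — close enough.

y_n = 2.33 m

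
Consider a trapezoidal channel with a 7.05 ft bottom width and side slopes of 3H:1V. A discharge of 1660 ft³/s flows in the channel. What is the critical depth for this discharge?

At critical depth, Q² T / (g A³) = 1, i.e. A³/T = Q²/g = 1660²/32.2 = 85580.
Trying y = 7.1 ft: A³/T = 164300 — over.
Trying y = 5.34 ft: A³/T = 47830 — short.
Trying y = 6.11 ft: A³/T = 85310 — matches.

y_c = 6.11 ft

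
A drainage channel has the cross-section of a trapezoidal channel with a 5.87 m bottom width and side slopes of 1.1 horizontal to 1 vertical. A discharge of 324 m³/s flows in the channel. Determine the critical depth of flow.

At critical depth, Q² T / (g A³) = 1, i.e. A³/T = Q²/g = 324²/9.81 = 10700.
Try y = 5.94 m: A³/T = 21120 — too large.
Try y = 4.98 m: A³/T = 10730 — ≈ 10700.

y_c = 4.98 m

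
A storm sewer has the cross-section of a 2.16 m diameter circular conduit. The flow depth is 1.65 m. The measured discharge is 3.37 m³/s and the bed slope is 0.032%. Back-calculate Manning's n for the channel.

For a circular section of diameter D = 2.16 m at depth y = 1.65 m, the central angle is θ = 2 arccos(1 − 2y/D) = 4.254 rad. Then A = (D²/8)(θ − sin θ) = 3.004 m² and P = Dθ/2 = 4.594 m.
Hydraulic radius R = A/P = 3.004/4.594 = 0.6538 m.
Rearranging Manning's equation: n = (1/Q) A R^(2/3) S^(1/2) = (1/3.37) × 3.004 × 0.6538^(2/3) × √0.00032 = 0.012.

n = 0.012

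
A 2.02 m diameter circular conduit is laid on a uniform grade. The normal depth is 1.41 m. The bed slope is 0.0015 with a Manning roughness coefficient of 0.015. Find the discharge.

For a circular section of diameter D = 2.02 m at depth y = 1.41 m, the central angle is θ = 2 arccos(1 − 2y/D) = 3.956 rad. Then A = (D²/8)(θ − sin θ) = 2.389 m² and P = Dθ/2 = 3.996 m.
Hydraulic radius R = A/P = 2.389/3.996 = 0.5978 m.
Manning's equation: Q = (1/n) A R^(2/3) S^(1/2) = (1/0.015) × 2.389 × 0.5978^(2/3) × 0.0015^(1/2) = 4.38 m³/s.

Q = 4.38 m³/s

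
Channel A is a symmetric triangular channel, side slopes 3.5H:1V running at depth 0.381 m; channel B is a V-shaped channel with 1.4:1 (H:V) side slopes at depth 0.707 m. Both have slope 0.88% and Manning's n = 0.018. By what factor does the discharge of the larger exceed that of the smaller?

1.86

Channel A: For a triangular section with side slope z = 3.5: A = zy² = 3.5×0.381² = 0.5081 m²; P = 2y√(1+z²) = 2×0.381×3.64 = 2.774 m. Hydraulic radius R = A/P = 0.5081/2.774 = 0.1832 m. Q_A = (1/0.018)·0.5081·0.1832^(2/3)·√0.0088 = 0.854 m³/s.
Channel B: For a triangular section with side slope z = 1.4: A = zy² = 1.4×0.707² = 0.6998 m²; P = 2y√(1+z²) = 2×0.707×1.72 = 2.433 m. Hydraulic radius R = A/P = 0.6998/2.433 = 0.2877 m. Q_B = (1/0.018)·0.6998·0.2877^(2/3)·√0.0088 = 1.589 m³/s.
The larger discharge is 1.589 m³/s and the smaller is 0.854 m³/s; the ratio is 1.86.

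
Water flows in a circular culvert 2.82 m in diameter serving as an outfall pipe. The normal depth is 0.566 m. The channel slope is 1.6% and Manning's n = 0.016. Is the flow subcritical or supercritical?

For a circular section of diameter D = 2.82 m at depth y = 0.566 m, the central angle is θ = 2 arccos(1 − 2y/D) = 1.858 rad. Then A = (D²/8)(θ − sin θ) = 0.8938 m² and P = Dθ/2 = 2.62 m.
Hydraulic radius R = A/P = 0.8938/2.62 = 0.3411 m.
V = (1/n) R^(2/3) √S = (1/0.016) × 0.3411^(2/3) × √0.016 = 3.86 m/s. Hydraulic depth D_h = A/T = 0.8938/2.259 = 0.3957 m.
Froude number Fr = V/√(g·D_h) = 3.86/√(9.81×0.3957) = 1.96, which is greater than 1, so the flow is supercritical.

supercritical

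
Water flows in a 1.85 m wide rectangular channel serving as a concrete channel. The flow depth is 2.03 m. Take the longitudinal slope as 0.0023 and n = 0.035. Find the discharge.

Q = 3.8 m³/s

Flow area A = b·y = 1.85 × 2.03 = 3.755 m². Wetted perimeter P = b + 2y = 1.85 + 2×2.03 = 5.91 m.
Hydraulic radius R = A/P = 3.755/5.91 = 0.6354 m.
Manning's equation: Q = (1/n) A R^(2/3) S^(1/2) = (1/0.035) × 3.755 × 0.6354^(2/3) × 0.0023^(1/2) = 3.8 m³/s.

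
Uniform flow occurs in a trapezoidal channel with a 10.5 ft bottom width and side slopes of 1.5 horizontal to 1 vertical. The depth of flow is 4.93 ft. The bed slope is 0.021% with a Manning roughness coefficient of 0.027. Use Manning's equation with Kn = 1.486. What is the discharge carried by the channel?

With bottom width b = 10.5 ft and side slope z = 1.5: A = (b + zy)y = (10.5 + 1.5×4.93)×4.93 = 88.22 ft²; P = b + 2y√(1+z²) = 10.5 + 2×4.93×1.803 = 28.28 ft.
Hydraulic radius R = A/P = 88.22/28.28 = 3.12 ft.
Manning's equation: Q = (1.486/n) A R^(2/3) S^(1/2) = (1.486/0.027) × 88.22 × 3.12^(2/3) × 0.00021^(1/2) = 150 ft³/s.

Q = 150 ft³/s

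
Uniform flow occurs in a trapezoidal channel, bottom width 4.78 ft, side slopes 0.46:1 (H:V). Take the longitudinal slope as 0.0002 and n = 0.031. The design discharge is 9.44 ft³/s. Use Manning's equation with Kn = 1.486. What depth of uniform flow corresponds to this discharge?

y_n = 2.07 ft

Manning's equation rearranged: A R^(2/3) = nQ / (1.486·√S) = 0.031 × 9.44 / (1.486 × √0.0002) = 13.93.
At y = 1.81 ft: A R^(2/3) = 11.21 — too small.
At y = 2.07 ft: A R^(2/3) = 13.92 — ≈ 13.93.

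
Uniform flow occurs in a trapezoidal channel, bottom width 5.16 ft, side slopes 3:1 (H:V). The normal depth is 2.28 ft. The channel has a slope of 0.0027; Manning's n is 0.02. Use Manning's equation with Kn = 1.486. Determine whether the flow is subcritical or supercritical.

subcritical

With bottom width b = 5.16 ft and side slope z = 3: A = (b + zy)y = (5.16 + 3×2.28)×2.28 = 27.36 ft²; P = b + 2y√(1+z²) = 5.16 + 2×2.28×3.162 = 19.58 ft.
Hydraulic radius R = A/P = 27.36/19.58 = 1.397 ft.
V = (1.486/n) R^(2/3) √S = (1.486/0.02) × 1.397^(2/3) × √0.0027 = 4.825 ft/s. Hydraulic depth D_h = A/T = 27.36/18.84 = 1.452 ft.
Froude number Fr = V/√(g·D_h) = 4.825/√(32.2×1.452) = 0.706, which is less than 1, so the flow is subcritical.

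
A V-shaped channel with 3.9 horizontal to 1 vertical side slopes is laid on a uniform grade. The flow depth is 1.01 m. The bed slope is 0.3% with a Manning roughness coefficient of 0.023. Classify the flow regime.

For a triangular section with side slope z = 3.9: A = zy² = 3.9×1.01² = 3.978 m²; P = 2y√(1+z²) = 2×1.01×4.026 = 8.133 m.
Hydraulic radius R = A/P = 3.978/8.133 = 0.4892 m.
V = (1/n) R^(2/3) √S = (1/0.023) × 0.4892^(2/3) × √0.003 = 1.478 m/s. Hydraulic depth D_h = A/T = 3.978/7.878 = 0.505 m.
Froude number Fr = V/√(g·D_h) = 1.478/√(9.81×0.505) = 0.664, which is less than 1, so the flow is subcritical.

subcritical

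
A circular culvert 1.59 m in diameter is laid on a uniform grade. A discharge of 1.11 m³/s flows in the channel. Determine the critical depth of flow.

y_c = 0.526 m

At critical depth, Q² T / (g A³) = 1, i.e. A³/T = Q²/g = 1.11²/9.81 = 0.1256.
Try y = 0.623 m: A³/T = 0.2419 — over.
Try y = 0.436 m: A³/T = 0.06087 — short.
Try y = 0.526 m: A³/T = 0.126 — matches.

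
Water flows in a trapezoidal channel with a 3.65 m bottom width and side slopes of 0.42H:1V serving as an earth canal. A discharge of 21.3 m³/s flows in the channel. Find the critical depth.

y_c = 1.43 m

At critical depth, Q² T / (g A³) = 1, i.e. A³/T = Q²/g = 21.3²/9.81 = 46.25.
Try y = 1.66 m: A³/T = 74.5 — over.
Try y = 1.26 m: A³/T = 31.01 — short.
Try y = 1.43 m: A³/T = 46.29 — matches.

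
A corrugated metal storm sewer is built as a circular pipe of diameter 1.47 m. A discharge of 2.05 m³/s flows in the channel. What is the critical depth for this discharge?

At critical depth, Q² T / (g A³) = 1, i.e. A³/T = Q²/g = 2.05²/9.81 = 0.4284.
At y = 0.94 m: A³/T = 1.066 — over.
At y = 0.557 m: A³/T = 0.1436 — short.
At y = 0.741 m: A³/T = 0.4288 — close enough.

y_c = 0.741 m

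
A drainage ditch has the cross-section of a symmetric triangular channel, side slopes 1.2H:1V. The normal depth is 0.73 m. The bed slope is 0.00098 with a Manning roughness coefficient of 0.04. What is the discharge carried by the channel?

For a triangular section with side slope z = 1.2: A = zy² = 1.2×0.73² = 0.6395 m²; P = 2y√(1+z²) = 2×0.73×1.562 = 2.281 m.
Hydraulic radius R = A/P = 0.6395/2.281 = 0.2804 m.
Manning's equation: Q = (1/n) A R^(2/3) S^(1/2) = (1/0.04) × 0.6395 × 0.2804^(2/3) × 0.00098^(1/2) = 0.214 m³/s.

Q = 0.214 m³/s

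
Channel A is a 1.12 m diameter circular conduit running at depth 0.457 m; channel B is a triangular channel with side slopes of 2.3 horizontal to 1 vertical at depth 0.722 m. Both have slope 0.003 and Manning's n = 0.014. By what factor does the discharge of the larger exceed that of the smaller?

Channel A: For a circular section of diameter D = 1.12 m at depth y = 0.457 m, the central angle is θ = 2 arccos(1 − 2y/D) = 2.772 rad. Then A = (D²/8)(θ − sin θ) = 0.3779 m² and P = Dθ/2 = 1.552 m. Hydraulic radius R = A/P = 0.3779/1.552 = 0.2435 m. Q_A = (1/0.014)·0.3779·0.2435^(2/3)·√0.003 = 0.5765 m³/s.
Channel B: For a triangular section with side slope z = 2.3: A = zy² = 2.3×0.722² = 1.199 m²; P = 2y√(1+z²) = 2×0.722×2.508 = 3.622 m. Hydraulic radius R = A/P = 1.199/3.622 = 0.3311 m. Q_B = (1/0.014)·1.199·0.3311^(2/3)·√0.003 = 2.245 m³/s.
The larger discharge is 2.245 m³/s and the smaller is 0.5765 m³/s; the ratio is 3.89.

3.89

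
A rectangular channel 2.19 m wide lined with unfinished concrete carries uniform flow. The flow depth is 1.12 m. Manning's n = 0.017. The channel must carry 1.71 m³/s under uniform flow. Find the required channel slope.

Flow area A = b·y = 2.19 × 1.12 = 2.453 m². Wetted perimeter P = b + 2y = 2.19 + 2×1.12 = 4.43 m.
Hydraulic radius R = A/P = 2.453/4.43 = 0.5537 m.
From Manning's equation, S = [nQ / (1 A R^(2/3))]² = [0.017 × 1.71 / (1 × 2.453 × 0.5537^(2/3))]² = 0.000309.

S = 0.000309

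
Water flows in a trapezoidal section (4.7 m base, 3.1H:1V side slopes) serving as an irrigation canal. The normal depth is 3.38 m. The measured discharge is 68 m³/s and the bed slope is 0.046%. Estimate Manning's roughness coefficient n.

n = 0.025

With bottom width b = 4.7 m and side slope z = 3.1: A = (b + zy)y = (4.7 + 3.1×3.38)×3.38 = 51.3 m²; P = b + 2y√(1+z²) = 4.7 + 2×3.38×3.257 = 26.72 m.
Hydraulic radius R = A/P = 51.3/26.72 = 1.92 m.
Rearranging Manning's equation: n = (1/Q) A R^(2/3) S^(1/2) = (1/68) × 51.3 × 1.92^(2/3) × √0.00046 = 0.025.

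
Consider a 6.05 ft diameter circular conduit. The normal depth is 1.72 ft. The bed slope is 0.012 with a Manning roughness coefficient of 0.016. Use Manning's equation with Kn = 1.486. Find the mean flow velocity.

V = 10.1 ft/s

For a circular section of diameter D = 6.05 ft at depth y = 1.72 ft, the central angle is θ = 2 arccos(1 − 2y/D) = 2.249 rad. Then A = (D²/8)(θ − sin θ) = 6.731 ft² and P = Dθ/2 = 6.805 ft.
Hydraulic radius R = A/P = 6.731/6.805 = 0.9891 ft.
From Manning's equation, V = (1.486/n) R^(2/3) S^(1/2) = (1.486/0.016) × 0.9891^(2/3) × 0.012^(1/2) = 10.1 ft/s.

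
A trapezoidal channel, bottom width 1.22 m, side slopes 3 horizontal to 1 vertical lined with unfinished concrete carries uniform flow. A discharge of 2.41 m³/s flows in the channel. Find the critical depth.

At critical depth, Q² T / (g A³) = 1, i.e. A³/T = Q²/g = 2.41²/9.81 = 0.5921.
At y = 0.609 m: A³/T = 1.311 — too large.
At y = 0.387 m: A³/T = 0.2209 — too small.
At y = 0.499 m: A³/T = 0.5914 — close enough.

y_c = 0.499 m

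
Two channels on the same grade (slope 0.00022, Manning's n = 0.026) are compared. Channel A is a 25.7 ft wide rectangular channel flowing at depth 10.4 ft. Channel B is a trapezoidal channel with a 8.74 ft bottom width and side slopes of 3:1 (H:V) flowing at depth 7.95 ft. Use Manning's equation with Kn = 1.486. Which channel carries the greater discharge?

Channel A: Flow area A = b·y = 25.7 × 10.4 = 267.3 ft². Wetted perimeter P = b + 2y = 25.7 + 2×10.4 = 46.5 ft. Hydraulic radius R = A/P = 267.3/46.5 = 5.748 ft. Q_A = (1.486/0.026)·267.3·5.748^(2/3)·√0.00022 = 727.1 ft³/s.
Channel B: With bottom width b = 8.74 ft and side slope z = 3: A = (b + zy)y = (8.74 + 3×7.95)×7.95 = 259.1 ft²; P = b + 2y√(1+z²) = 8.74 + 2×7.95×3.162 = 59.02 ft. Hydraulic radius R = A/P = 259.1/59.02 = 4.39 ft. Q_B = (1.486/0.026)·259.1·4.39^(2/3)·√0.00022 = 588.9 ft³/s.
Q_A = 727.1 ft³/s vs Q_B = 588.9 ft³/s, so channel A carries more.

channel A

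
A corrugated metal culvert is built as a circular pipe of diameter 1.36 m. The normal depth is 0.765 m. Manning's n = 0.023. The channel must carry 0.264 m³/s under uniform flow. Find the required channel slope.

S = 0.0002

For a circular section of diameter D = 1.36 m at depth y = 0.765 m, the central angle is θ = 2 arccos(1 − 2y/D) = 3.392 rad. Then A = (D²/8)(θ − sin θ) = 0.8416 m² and P = Dθ/2 = 2.307 m.
Hydraulic radius R = A/P = 0.8416/2.307 = 0.3649 m.
From Manning's equation, S = [nQ / (1 A R^(2/3))]² = [0.023 × 0.264 / (1 × 0.8416 × 0.3649^(2/3))]² = 0.0002.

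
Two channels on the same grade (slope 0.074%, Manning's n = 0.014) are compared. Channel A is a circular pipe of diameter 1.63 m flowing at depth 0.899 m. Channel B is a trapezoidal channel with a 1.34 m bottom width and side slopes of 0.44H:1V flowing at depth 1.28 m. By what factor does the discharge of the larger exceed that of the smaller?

Channel A: For a circular section of diameter D = 1.63 m at depth y = 0.899 m, the central angle is θ = 2 arccos(1 − 2y/D) = 3.348 rad. Then A = (D²/8)(θ − sin θ) = 1.18 m² and P = Dθ/2 = 2.729 m. Hydraulic radius R = A/P = 1.18/2.729 = 0.4325 m. Q_A = (1/0.014)·1.18·0.4325^(2/3)·√0.00074 = 1.311 m³/s.
Channel B: With bottom width b = 1.34 m and side slope z = 0.44: A = (b + zy)y = (1.34 + 0.44×1.28)×1.28 = 2.436 m²; P = b + 2y√(1+z²) = 1.34 + 2×1.28×1.093 = 4.137 m. Hydraulic radius R = A/P = 2.436/4.137 = 0.5889 m. Q_B = (1/0.014)·2.436·0.5889^(2/3)·√0.00074 = 3.326 m³/s.
The larger discharge is 3.326 m³/s and the smaller is 1.311 m³/s; the ratio is 2.54.

2.54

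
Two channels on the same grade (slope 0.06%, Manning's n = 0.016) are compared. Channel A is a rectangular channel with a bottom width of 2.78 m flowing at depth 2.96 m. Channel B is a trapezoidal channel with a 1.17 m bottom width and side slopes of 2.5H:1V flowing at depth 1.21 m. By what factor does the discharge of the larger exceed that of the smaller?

2.06

Channel A: Flow area A = b·y = 2.78 × 2.96 = 8.229 m². Wetted perimeter P = b + 2y = 2.78 + 2×2.96 = 8.7 m. Hydraulic radius R = A/P = 8.229/8.7 = 0.9458 m. Q_A = (1/0.016)·8.229·0.9458^(2/3)·√0.0006 = 12.14 m³/s.
Channel B: With bottom width b = 1.17 m and side slope z = 2.5: A = (b + zy)y = (1.17 + 2.5×1.21)×1.21 = 5.076 m²; P = b + 2y√(1+z²) = 1.17 + 2×1.21×2.693 = 7.686 m. Hydraulic radius R = A/P = 5.076/7.686 = 0.6604 m. Q_B = (1/0.016)·5.076·0.6604^(2/3)·√0.0006 = 5.893 m³/s.
The larger discharge is 12.14 m³/s and the smaller is 5.893 m³/s; the ratio is 2.06.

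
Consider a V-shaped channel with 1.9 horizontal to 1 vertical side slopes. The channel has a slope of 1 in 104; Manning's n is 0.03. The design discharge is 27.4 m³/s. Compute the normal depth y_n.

Manning's equation rearranged: A R^(2/3) = nQ / (1·√S) = 0.03 × 27.4 / (√0.009615) = 8.383.
At y = 2.59 m: A R^(2/3) = 13.96 — over.
At y = 1.47 m: A R^(2/3) = 3.082 — short.
At y = 2.14 m: A R^(2/3) = 8.39 — ≈ 8.383.

y_n = 2.14 m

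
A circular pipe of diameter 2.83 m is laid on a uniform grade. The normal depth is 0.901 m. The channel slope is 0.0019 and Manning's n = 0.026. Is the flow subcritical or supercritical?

subcritical

For a circular section of diameter D = 2.83 m at depth y = 0.901 m, the central angle is θ = 2 arccos(1 − 2y/D) = 2.398 rad. Then A = (D²/8)(θ − sin θ) = 1.723 m² and P = Dθ/2 = 3.393 m.
Hydraulic radius R = A/P = 1.723/3.393 = 0.5078 m.
V = (1/n) R^(2/3) √S = (1/0.026) × 0.5078^(2/3) × √0.0019 = 1.067 m/s. Hydraulic depth D_h = A/T = 1.723/2.637 = 0.6535 m.
Froude number Fr = V/√(g·D_h) = 1.067/√(9.81×0.6535) = 0.421, which is less than 1, so the flow is subcritical.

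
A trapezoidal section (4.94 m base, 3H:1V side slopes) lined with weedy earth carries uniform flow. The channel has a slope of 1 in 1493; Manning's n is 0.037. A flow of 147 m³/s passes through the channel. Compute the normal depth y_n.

y_n = 5.17 m

Manning's equation rearranged: A R^(2/3) = nQ / (1·√S) = 0.037 × 147 / (√0.0006698) = 210.2.
Try y = 4.46 m: A R^(2/3) = 149.1 — low.
Try y = 6.28 m: A R^(2/3) = 334 — high.
Try y = 5.17 m: A R^(2/3) = 210.5 — close enough.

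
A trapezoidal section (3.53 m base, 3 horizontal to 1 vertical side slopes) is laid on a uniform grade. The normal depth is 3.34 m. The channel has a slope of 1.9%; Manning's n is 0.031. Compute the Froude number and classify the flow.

supercritical

With bottom width b = 3.53 m and side slope z = 3: A = (b + zy)y = (3.53 + 3×3.34)×3.34 = 45.26 m²; P = b + 2y√(1+z²) = 3.53 + 2×3.34×3.162 = 24.65 m.
Hydraulic radius R = A/P = 45.26/24.65 = 1.836 m.
V = (1/n) R^(2/3) √S = (1/0.031) × 1.836^(2/3) × √0.019 = 6.666 m/s. Hydraulic depth D_h = A/T = 45.26/23.57 = 1.92 m.
Froude number Fr = V/√(g·D_h) = 6.666/√(9.81×1.92) = 1.54, which is greater than 1, so the flow is supercritical.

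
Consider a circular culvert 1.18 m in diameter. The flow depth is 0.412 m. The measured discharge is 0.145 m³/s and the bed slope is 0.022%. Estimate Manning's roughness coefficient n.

n = 0.013

For a circular section of diameter D = 1.18 m at depth y = 0.412 m, the central angle is θ = 2 arccos(1 − 2y/D) = 2.529 rad. Then A = (D²/8)(θ − sin θ) = 0.34 m² and P = Dθ/2 = 1.492 m.
Hydraulic radius R = A/P = 0.34/1.492 = 0.2279 m.
Rearranging Manning's equation: n = (1/Q) A R^(2/3) S^(1/2) = (1/0.145) × 0.34 × 0.2279^(2/3) × √0.00022 = 0.013.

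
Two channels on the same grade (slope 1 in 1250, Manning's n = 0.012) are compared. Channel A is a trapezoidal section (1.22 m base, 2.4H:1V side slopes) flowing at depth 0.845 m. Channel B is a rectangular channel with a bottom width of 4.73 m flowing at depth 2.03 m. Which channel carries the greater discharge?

Channel A: With bottom width b = 1.22 m and side slope z = 2.4: A = (b + zy)y = (1.22 + 2.4×0.845)×0.845 = 2.745 m²; P = b + 2y√(1+z²) = 1.22 + 2×0.845×2.6 = 5.614 m. Hydraulic radius R = A/P = 2.745/5.614 = 0.4889 m. Q_A = (1/0.012)·2.745·0.4889^(2/3)·√0.0008 = 4.015 m³/s.
Channel B: Flow area A = b·y = 4.73 × 2.03 = 9.602 m². Wetted perimeter P = b + 2y = 4.73 + 2×2.03 = 8.79 m. Hydraulic radius R = A/P = 9.602/8.79 = 1.092 m. Q_B = (1/0.012)·9.602·1.092^(2/3)·√0.0008 = 24 m³/s.
Q_A = 4.015 m³/s vs Q_B = 24 m³/s, so channel B carries more.

channel B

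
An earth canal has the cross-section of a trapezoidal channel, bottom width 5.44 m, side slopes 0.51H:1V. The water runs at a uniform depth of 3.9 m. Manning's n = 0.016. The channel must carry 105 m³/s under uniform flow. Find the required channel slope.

S = 0.0013

With bottom width b = 5.44 m and side slope z = 0.51: A = (b + zy)y = (5.44 + 0.51×3.9)×3.9 = 28.97 m²; P = b + 2y√(1+z²) = 5.44 + 2×3.9×1.123 = 14.2 m.
Hydraulic radius R = A/P = 28.97/14.2 = 2.041 m.
From Manning's equation, S = [nQ / (1 A R^(2/3))]² = [0.016 × 105 / (1 × 28.97 × 2.041^(2/3))]² = 0.0013.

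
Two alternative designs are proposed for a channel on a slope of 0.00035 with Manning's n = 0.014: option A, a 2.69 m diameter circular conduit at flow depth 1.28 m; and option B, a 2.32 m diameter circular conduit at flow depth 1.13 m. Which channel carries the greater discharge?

Channel A: For a circular section of diameter D = 2.69 m at depth y = 1.28 m, the central angle is θ = 2 arccos(1 − 2y/D) = 3.045 rad. Then A = (D²/8)(θ − sin θ) = 2.667 m² and P = Dθ/2 = 4.095 m. Hydraulic radius R = A/P = 2.667/4.095 = 0.6512 m. Q_A = (1/0.014)·2.667·0.6512^(2/3)·√0.00035 = 2.677 m³/s.
Channel B: For a circular section of diameter D = 2.32 m at depth y = 1.13 m, the central angle is θ = 2 arccos(1 − 2y/D) = 3.09 rad. Then A = (D²/8)(θ − sin θ) = 2.044 m² and P = Dθ/2 = 3.584 m. Hydraulic radius R = A/P = 2.044/3.584 = 0.5703 m. Q_B = (1/0.014)·2.044·0.5703^(2/3)·√0.00035 = 1.878 m³/s.
Q_A = 2.677 m³/s vs Q_B = 1.878 m³/s, so channel A carries more.

channel A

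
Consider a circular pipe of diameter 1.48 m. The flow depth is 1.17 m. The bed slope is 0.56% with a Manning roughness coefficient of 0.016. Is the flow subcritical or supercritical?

subcritical

For a circular section of diameter D = 1.48 m at depth y = 1.17 m, the central angle is θ = 2 arccos(1 − 2y/D) = 4.382 rad. Then A = (D²/8)(θ − sin θ) = 1.459 m² and P = Dθ/2 = 3.242 m.
Hydraulic radius R = A/P = 1.459/3.242 = 0.4499 m.
V = (1/n) R^(2/3) √S = (1/0.016) × 0.4499^(2/3) × √0.0056 = 2.746 m/s. Hydraulic depth D_h = A/T = 1.459/1.204 = 1.211 m.
Froude number Fr = V/√(g·D_h) = 2.746/√(9.81×1.211) = 0.797, which is less than 1, so the flow is subcritical.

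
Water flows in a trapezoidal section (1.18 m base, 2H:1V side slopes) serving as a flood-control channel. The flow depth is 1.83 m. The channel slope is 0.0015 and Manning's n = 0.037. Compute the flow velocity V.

V = 1.01 m/s

With bottom width b = 1.18 m and side slope z = 2: A = (b + zy)y = (1.18 + 2×1.83)×1.83 = 8.857 m²; P = b + 2y√(1+z²) = 1.18 + 2×1.83×2.236 = 9.364 m.
Hydraulic radius R = A/P = 8.857/9.364 = 0.9459 m.
From Manning's equation, V = (1/n) R^(2/3) S^(1/2) = (1/0.037) × 0.9459^(2/3) × 0.0015^(1/2) = 1.01 m/s.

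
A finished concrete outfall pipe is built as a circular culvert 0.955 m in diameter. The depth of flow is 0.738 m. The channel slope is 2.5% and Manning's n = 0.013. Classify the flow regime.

supercritical

For a circular section of diameter D = 0.955 m at depth y = 0.738 m, the central angle is θ = 2 arccos(1 − 2y/D) = 4.296 rad. Then A = (D²/8)(θ − sin θ) = 0.594 m² and P = Dθ/2 = 2.051 m.
Hydraulic radius R = A/P = 0.594/2.051 = 0.2896 m.
V = (1/n) R^(2/3) √S = (1/0.013) × 0.2896^(2/3) × √0.025 = 5.324 m/s. Hydraulic depth D_h = A/T = 0.594/0.8004 = 0.7421 m.
Froude number Fr = V/√(g·D_h) = 5.324/√(9.81×0.7421) = 1.97, which is greater than 1, so the flow is supercritical.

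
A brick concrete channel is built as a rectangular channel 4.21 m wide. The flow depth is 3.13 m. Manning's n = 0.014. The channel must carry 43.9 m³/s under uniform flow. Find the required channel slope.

Flow area A = b·y = 4.21 × 3.13 = 13.18 m². Wetted perimeter P = b + 2y = 4.21 + 2×3.13 = 10.47 m.
Hydraulic radius R = A/P = 13.18/10.47 = 1.259 m.
From Manning's equation, S = [nQ / (1 A R^(2/3))]² = [0.014 × 43.9 / (1 × 13.18 × 1.259^(2/3))]² = 0.0016.

S = 0.0016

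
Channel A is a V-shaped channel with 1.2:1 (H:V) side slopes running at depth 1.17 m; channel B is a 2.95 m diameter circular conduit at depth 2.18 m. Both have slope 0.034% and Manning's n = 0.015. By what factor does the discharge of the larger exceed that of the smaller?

5.19

Channel A: For a triangular section with side slope z = 1.2: A = zy² = 1.2×1.17² = 1.643 m²; P = 2y√(1+z²) = 2×1.17×1.562 = 3.655 m. Hydraulic radius R = A/P = 1.643/3.655 = 0.4494 m. Q_A = (1/0.015)·1.643·0.4494^(2/3)·√0.00034 = 1.185 m³/s.
Channel B: For a circular section of diameter D = 2.95 m at depth y = 2.18 m, the central angle is θ = 2 arccos(1 − 2y/D) = 4.138 rad. Then A = (D²/8)(θ − sin θ) = 5.415 m² and P = Dθ/2 = 6.104 m. Hydraulic radius R = A/P = 5.415/6.104 = 0.8871 m. Q_B = (1/0.015)·5.415·0.8871^(2/3)·√0.00034 = 6.146 m³/s.
The larger discharge is 6.146 m³/s and the smaller is 1.185 m³/s; the ratio is 5.19.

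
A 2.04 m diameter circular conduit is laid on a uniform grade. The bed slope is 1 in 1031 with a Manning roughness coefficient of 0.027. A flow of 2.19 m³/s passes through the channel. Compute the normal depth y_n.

y_n = 1.53 m

Manning's equation rearranged: A R^(2/3) = nQ / (1·√S) = 0.027 × 2.19 / (√0.0009699) = 1.899.
Trying y = 1.84 m: A R^(2/3) = 2.226 — over.
Trying y = 1.53 m: A R^(2/3) = 1.903 — matches.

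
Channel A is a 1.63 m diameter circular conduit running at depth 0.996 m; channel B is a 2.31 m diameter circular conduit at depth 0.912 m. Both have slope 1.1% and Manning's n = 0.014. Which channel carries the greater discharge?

Channel A: For a circular section of diameter D = 1.63 m at depth y = 0.996 m, the central angle is θ = 2 arccos(1 − 2y/D) = 3.589 rad. Then A = (D²/8)(θ − sin θ) = 1.336 m² and P = Dθ/2 = 2.925 m. Hydraulic radius R = A/P = 1.336/2.925 = 0.4567 m. Q_A = (1/0.014)·1.336·0.4567^(2/3)·√0.011 = 5.935 m³/s.
Channel B: For a circular section of diameter D = 2.31 m at depth y = 0.912 m, the central angle is θ = 2 arccos(1 − 2y/D) = 2.718 rad. Then A = (D²/8)(θ − sin θ) = 1.538 m² and P = Dθ/2 = 3.139 m. Hydraulic radius R = A/P = 1.538/3.139 = 0.4901 m. Q_B = (1/0.014)·1.538·0.4901^(2/3)·√0.011 = 7.164 m³/s.
Q_A = 5.935 m³/s vs Q_B = 7.164 m³/s, so channel B carries more.

channel B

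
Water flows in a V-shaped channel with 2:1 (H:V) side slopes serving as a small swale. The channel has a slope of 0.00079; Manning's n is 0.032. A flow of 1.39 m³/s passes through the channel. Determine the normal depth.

y_n = 1.12 m

Manning's equation rearranged: A R^(2/3) = nQ / (1·√S) = 0.032 × 1.39 / (√0.00079) = 1.583.
Try y = 0.943 m: A R^(2/3) = 1 — short.
Try y = 1.34 m: A R^(2/3) = 2.553 — over.
Try y = 1.12 m: A R^(2/3) = 1.582 — ≈ 1.583.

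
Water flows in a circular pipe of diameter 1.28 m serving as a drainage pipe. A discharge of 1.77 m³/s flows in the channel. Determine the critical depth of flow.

y_c = 0.716 m

At critical depth, Q² T / (g A³) = 1, i.e. A³/T = Q²/g = 1.77²/9.81 = 0.3194.
At y = 0.911 m: A³/T = 0.8107 — over.
At y = 0.716 m: A³/T = 0.3194 — matches.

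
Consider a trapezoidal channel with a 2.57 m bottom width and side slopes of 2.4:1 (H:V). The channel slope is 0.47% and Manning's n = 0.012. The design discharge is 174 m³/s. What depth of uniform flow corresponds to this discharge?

y_n = 2.66 m

Manning's equation rearranged: A R^(2/3) = nQ / (1·√S) = 0.012 × 174 / (√0.0047) = 30.46.
At y = 3.27 m: A R^(2/3) = 49.29 — too large.
At y = 2.33 m: A R^(2/3) = 22.59 — too small.
At y = 2.66 m: A R^(2/3) = 30.54 — close enough.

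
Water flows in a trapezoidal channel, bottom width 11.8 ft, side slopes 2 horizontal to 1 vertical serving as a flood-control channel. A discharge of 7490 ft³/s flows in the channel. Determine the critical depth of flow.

y_c = 12.8 ft

At critical depth, Q² T / (g A³) = 1, i.e. A³/T = Q²/g = 7490²/32.2 = 1742000.
Trying y = 14.7 ft: A³/T = 3147000 — too large.
Trying y = 8.93 ft: A³/T = 391000 — too small.
Trying y = 12.8 ft: A³/T = 1741000 — matches.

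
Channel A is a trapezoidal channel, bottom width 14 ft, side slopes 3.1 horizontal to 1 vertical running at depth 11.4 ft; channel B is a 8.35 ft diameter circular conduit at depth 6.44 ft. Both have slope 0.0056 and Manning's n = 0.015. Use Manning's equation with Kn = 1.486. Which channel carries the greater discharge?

channel A

Channel A: With bottom width b = 14 ft and side slope z = 3.1: A = (b + zy)y = (14 + 3.1×11.4)×11.4 = 562.5 ft²; P = b + 2y√(1+z²) = 14 + 2×11.4×3.257 = 88.27 ft. Hydraulic radius R = A/P = 562.5/88.27 = 6.372 ft. Q_A = (1.486/0.015)·562.5·6.372^(2/3)·√0.0056 = 14330 ft³/s.
Channel B: For a circular section of diameter D = 8.35 ft at depth y = 6.44 ft, the central angle is θ = 2 arccos(1 − 2y/D) = 4.288 rad. Then A = (D²/8)(θ − sin θ) = 45.32 ft² and P = Dθ/2 = 17.9 ft. Hydraulic radius R = A/P = 45.32/17.9 = 2.531 ft. Q_B = (1.486/0.015)·45.32·2.531^(2/3)·√0.0056 = 624 ft³/s.
Q_A = 14330 ft³/s vs Q_B = 624 ft³/s, so channel A carries more.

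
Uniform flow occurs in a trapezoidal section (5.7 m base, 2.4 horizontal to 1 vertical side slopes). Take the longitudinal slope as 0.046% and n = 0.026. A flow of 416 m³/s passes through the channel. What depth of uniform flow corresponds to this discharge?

Manning's equation rearranged: A R^(2/3) = nQ / (1·√S) = 0.026 × 416 / (√0.00046) = 504.3.
At y = 9.46 m: A R^(2/3) = 774.7 — high.
At y = 7.9 m: A R^(2/3) = 504.3 — ≈ 504.3.

y_n = 7.9 m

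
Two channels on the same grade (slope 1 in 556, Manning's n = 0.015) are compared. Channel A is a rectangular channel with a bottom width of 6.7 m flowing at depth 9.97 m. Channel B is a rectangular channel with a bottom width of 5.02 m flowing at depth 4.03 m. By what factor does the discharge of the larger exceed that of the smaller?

4.56

Channel A: Flow area A = b·y = 6.7 × 9.97 = 66.8 m². Wetted perimeter P = b + 2y = 6.7 + 2×9.97 = 26.64 m. Hydraulic radius R = A/P = 66.8/26.64 = 2.507 m. Q_A = (1/0.015)·66.8·2.507^(2/3)·√0.001799 = 348.6 m³/s.
Channel B: Flow area A = b·y = 5.02 × 4.03 = 20.23 m². Wetted perimeter P = b + 2y = 5.02 + 2×4.03 = 13.08 m. Hydraulic radius R = A/P = 20.23/13.08 = 1.547 m. Q_B = (1/0.015)·20.23·1.547^(2/3)·√0.001799 = 76.5 m³/s.
The larger discharge is 348.6 m³/s and the smaller is 76.5 m³/s; the ratio is 4.56.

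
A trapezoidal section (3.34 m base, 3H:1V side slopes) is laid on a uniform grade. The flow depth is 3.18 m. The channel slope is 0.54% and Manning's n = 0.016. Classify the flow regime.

With bottom width b = 3.34 m and side slope z = 3: A = (b + zy)y = (3.34 + 3×3.18)×3.18 = 40.96 m²; P = b + 2y√(1+z²) = 3.34 + 2×3.18×3.162 = 23.45 m.
Hydraulic radius R = A/P = 40.96/23.45 = 1.746 m.
V = (1/n) R^(2/3) √S = (1/0.016) × 1.746^(2/3) × √0.0054 = 6.661 m/s. Hydraulic depth D_h = A/T = 40.96/22.42 = 1.827 m.
Froude number Fr = V/√(g·D_h) = 6.661/√(9.81×1.827) = 1.57, which is greater than 1, so the flow is supercritical.

supercritical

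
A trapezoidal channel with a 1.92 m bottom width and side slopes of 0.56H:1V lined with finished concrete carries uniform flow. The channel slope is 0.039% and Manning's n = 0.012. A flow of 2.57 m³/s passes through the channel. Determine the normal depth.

y_n = 0.937 m

Manning's equation rearranged: A R^(2/3) = nQ / (1·√S) = 0.012 × 2.57 / (√0.00039) = 1.562.
At y = 0.659 m: A R^(2/3) = 0.8723 — short.
At y = 1.1 m: A R^(2/3) = 2.046 — over.
At y = 0.937 m: A R^(2/3) = 1.562 — ≈ 1.562.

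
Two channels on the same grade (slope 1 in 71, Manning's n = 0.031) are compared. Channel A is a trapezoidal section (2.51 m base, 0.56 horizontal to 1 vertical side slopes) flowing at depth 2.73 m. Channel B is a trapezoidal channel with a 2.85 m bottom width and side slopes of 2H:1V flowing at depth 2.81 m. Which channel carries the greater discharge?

channel B

Channel A: With bottom width b = 2.51 m and side slope z = 0.56: A = (b + zy)y = (2.51 + 0.56×2.73)×2.73 = 11.03 m²; P = b + 2y√(1+z²) = 2.51 + 2×2.73×1.146 = 8.768 m. Hydraulic radius R = A/P = 11.03/8.768 = 1.258 m. Q_A = (1/0.031)·11.03·1.258^(2/3)·√0.01408 = 49.18 m³/s.
Channel B: With bottom width b = 2.85 m and side slope z = 2: A = (b + zy)y = (2.85 + 2×2.81)×2.81 = 23.8 m²; P = b + 2y√(1+z²) = 2.85 + 2×2.81×2.236 = 15.42 m. Hydraulic radius R = A/P = 23.8/15.42 = 1.544 m. Q_B = (1/0.031)·23.8·1.544^(2/3)·√0.01408 = 121.7 m³/s.
Q_A = 49.18 m³/s vs Q_B = 121.7 m³/s, so channel B carries more.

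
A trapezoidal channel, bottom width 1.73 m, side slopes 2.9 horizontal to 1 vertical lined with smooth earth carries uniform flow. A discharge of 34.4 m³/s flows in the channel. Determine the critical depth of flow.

y_c = 1.69 m

At critical depth, Q² T / (g A³) = 1, i.e. A³/T = Q²/g = 34.4²/9.81 = 120.6.
Try y = 1.94 m: A³/T = 223.9 — high.
Try y = 1.19 m: A³/T = 27.15 — low.
Try y = 1.69 m: A³/T = 122 — matches.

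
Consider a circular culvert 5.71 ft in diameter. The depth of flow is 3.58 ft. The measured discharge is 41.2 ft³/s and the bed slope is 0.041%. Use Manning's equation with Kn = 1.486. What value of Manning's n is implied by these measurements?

n = 0.017

For a circular section of diameter D = 5.71 ft at depth y = 3.58 ft, the central angle is θ = 2 arccos(1 − 2y/D) = 3.655 rad. Then A = (D²/8)(θ − sin θ) = 16.9 ft² and P = Dθ/2 = 10.44 ft.
Hydraulic radius R = A/P = 16.9/10.44 = 1.619 ft.
Rearranging Manning's equation: n = (1.486/Q) A R^(2/3) S^(1/2) = (1.486/41.2) × 16.9 × 1.619^(2/3) × √0.00041 = 0.017.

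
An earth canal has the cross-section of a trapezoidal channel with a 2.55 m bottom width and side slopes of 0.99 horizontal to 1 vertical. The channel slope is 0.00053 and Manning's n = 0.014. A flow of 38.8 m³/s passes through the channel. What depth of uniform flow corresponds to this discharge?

Manning's equation rearranged: A R^(2/3) = nQ / (1·√S) = 0.014 × 38.8 / (√0.00053) = 23.6.
Trying y = 2.53 m: A R^(2/3) = 15.41 — too small.
Trying y = 3.74 m: A R^(2/3) = 34.45 — too large.
Trying y = 3.12 m: A R^(2/3) = 23.59 — matches.

y_n = 3.12 m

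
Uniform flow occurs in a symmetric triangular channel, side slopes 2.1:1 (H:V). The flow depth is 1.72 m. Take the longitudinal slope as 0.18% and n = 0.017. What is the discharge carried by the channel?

Q = 13.1 m³/s

For a triangular section with side slope z = 2.1: A = zy² = 2.1×1.72² = 6.213 m²; P = 2y√(1+z²) = 2×1.72×2.326 = 8.001 m.
Hydraulic radius R = A/P = 6.213/8.001 = 0.7765 m.
Manning's equation: Q = (1/n) A R^(2/3) S^(1/2) = (1/0.017) × 6.213 × 0.7765^(2/3) × 0.0018^(1/2) = 13.1 m³/s.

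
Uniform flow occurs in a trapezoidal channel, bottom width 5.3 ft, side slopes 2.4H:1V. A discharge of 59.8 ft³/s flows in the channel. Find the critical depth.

At critical depth, Q² T / (g A³) = 1, i.e. A³/T = Q²/g = 59.8²/32.2 = 111.1.
Try y = 1.61 ft: A³/T = 246.5 — over.
Try y = 0.944 ft: A³/T = 37.05 — short.
Try y = 1.29 ft: A³/T = 110.6 — close enough.

y_c = 1.29 ft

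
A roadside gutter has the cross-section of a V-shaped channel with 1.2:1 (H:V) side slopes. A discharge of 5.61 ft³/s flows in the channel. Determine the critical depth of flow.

y_c = 1.06 ft

At critical depth, Q² T / (g A³) = 1, i.e. A³/T = Q²/g = 5.61²/32.2 = 0.9774.
Trying y = 1.31 ft: A³/T = 2.778 — high.
Trying y = 0.921 ft: A³/T = 0.4771 — low.
Trying y = 1.06 ft: A³/T = 0.9635 — matches.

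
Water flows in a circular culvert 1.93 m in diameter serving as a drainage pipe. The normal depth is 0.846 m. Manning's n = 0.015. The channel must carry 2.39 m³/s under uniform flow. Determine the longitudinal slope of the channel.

For a circular section of diameter D = 1.93 m at depth y = 0.846 m, the central angle is θ = 2 arccos(1 − 2y/D) = 2.894 rad. Then A = (D²/8)(θ − sin θ) = 1.234 m² and P = Dθ/2 = 2.793 m.
Hydraulic radius R = A/P = 1.234/2.793 = 0.4417 m.
From Manning's equation, S = [nQ / (1 A R^(2/3))]² = [0.015 × 2.39 / (1 × 1.234 × 0.4417^(2/3))]² = 0.00251.

S = 0.00251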